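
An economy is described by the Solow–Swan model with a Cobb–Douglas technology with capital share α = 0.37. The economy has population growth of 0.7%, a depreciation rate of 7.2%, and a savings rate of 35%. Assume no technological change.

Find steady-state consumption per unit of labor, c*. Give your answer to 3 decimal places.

c* = 1.558

Steady state requires s·f(k) = (n + δ)·k, i.e. s·k^α = (n + δ)·k.
Dividing both sides by k: k^(1−α) = s / (n + δ).
k^0.63 = 0.35 / (0.007 + 0.072) = 0.35 / 0.079 = 4.4304
k* = 4.4304^(1/0.63) ≈ 10.6194
y* = (k*)^α = 10.6194^0.37 ≈ 2.3969
c* = (1 − s)·y* = (1 − 0.35) × 2.3969 ≈ 1.5580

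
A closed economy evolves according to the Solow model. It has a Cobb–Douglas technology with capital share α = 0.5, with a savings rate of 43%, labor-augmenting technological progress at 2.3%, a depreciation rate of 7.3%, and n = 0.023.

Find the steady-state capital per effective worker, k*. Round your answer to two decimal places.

k* ≈ 13.06

At the steady state, Δk = 0, so s·k^α = (n + g + δ)·k.
Rearranging, k^(1−α) = s / (n + g + δ).
k^0.5 = 0.43 / (0.023 + 0.023 + 0.073) = 0.43 / 0.119 = 3.6134
k* = 3.6134^(1/0.5) ≈ 13.0567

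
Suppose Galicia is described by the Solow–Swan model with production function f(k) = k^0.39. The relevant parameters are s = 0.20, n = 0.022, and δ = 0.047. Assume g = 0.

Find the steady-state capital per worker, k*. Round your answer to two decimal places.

k* = 5.72

At the steady state, Δk = 0, so s·k^α = (n + δ)·k.
Dividing both sides by k: k^(1−α) = s / (n + δ).
k^0.61 = 0.20 / (0.022 + 0.047) = 0.20 / 0.069 = 2.8986
k* = 2.8986^(1/0.61) ≈ 5.7238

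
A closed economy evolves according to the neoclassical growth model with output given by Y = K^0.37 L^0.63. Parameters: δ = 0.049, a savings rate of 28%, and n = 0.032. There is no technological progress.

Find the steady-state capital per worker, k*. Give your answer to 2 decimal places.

k* ≈ 7.16

At the steady state, Δk = 0, so s·k^α = (n + δ)·k.
Dividing both sides by k: k^(1−α) = s / (n + δ).
k^0.63 = 0.28 / (0.032 + 0.049) = 0.28 / 0.081 = 3.4568
k* = 3.4568^(1/0.63) ≈ 7.1621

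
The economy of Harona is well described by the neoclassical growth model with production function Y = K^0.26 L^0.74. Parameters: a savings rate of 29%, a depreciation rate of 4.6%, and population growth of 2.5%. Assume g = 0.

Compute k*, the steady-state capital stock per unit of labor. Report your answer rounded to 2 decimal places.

Steady state requires s·f(k) = (n + δ)·k, i.e. s·k^α = (n + δ)·k.
Dividing both sides by k: k^(1−α) = s / (n + δ).
k^0.74 = 0.29 / (0.025 + 0.046) = 0.29 / 0.071 = 4.0845
k* = 4.0845^(1/0.74) ≈ 6.6967

k* ≈ 6.70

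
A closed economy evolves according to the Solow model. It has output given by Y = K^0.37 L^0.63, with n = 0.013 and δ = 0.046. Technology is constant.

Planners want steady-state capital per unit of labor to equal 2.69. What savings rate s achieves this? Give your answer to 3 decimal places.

s ≈ 0.110

In steady state, investment equals break-even investment: s·k^α = (n + δ)·k.
So s / (n + δ) = (k*)^(1−α) = 2.69^0.63 = 1.8653.
Therefore s = 1.8653 × (n + δ) = 1.8653 × 0.059 = 0.1101.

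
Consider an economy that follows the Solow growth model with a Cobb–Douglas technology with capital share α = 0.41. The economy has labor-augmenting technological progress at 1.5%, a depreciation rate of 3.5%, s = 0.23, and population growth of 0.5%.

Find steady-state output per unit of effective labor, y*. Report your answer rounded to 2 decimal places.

y* ≈ 2.70

At the steady state, Δk = 0, so s·k^α = (n + g + δ)·k.
Rearranging, k^(1−α) = s / (n + g + δ).
k^0.59 = 0.23 / (0.005 + 0.015 + 0.035) = 0.23 / 0.055 = 4.1818
k* = 4.1818^(1/0.59) ≈ 11.3021
y* = (k*)^α = 11.3021^0.41 ≈ 2.7027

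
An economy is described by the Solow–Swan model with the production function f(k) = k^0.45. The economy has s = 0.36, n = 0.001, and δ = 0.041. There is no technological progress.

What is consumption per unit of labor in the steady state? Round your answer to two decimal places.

In steady state, investment equals break-even investment: s·k^α = (n + δ)·k.
Rearranging, k^(1−α) = s / (n + δ).
k^0.55 = 0.36 / (0.001 + 0.041) = 0.36 / 0.042 = 8.5714
k* = 8.5714^(1/0.55) ≈ 49.7116
y* = (k*)^α = 49.7116^0.45 ≈ 5.7997
c* = (1 − s)·y* = (1 − 0.36) × 5.7997 ≈ 3.7118

c* = 3.71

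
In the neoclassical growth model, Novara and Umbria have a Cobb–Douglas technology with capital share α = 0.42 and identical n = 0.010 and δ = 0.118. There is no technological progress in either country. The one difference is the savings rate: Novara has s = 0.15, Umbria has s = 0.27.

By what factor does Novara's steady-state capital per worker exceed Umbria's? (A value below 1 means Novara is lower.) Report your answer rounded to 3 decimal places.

k*_N / k*_U ≈ 0.363

Steady-state k* = [s/(n + δ)]^(1/(1−α)), so the ratio is [ (s_N/(n + δ)_N) / (s_U/(n + δ)_U) ]^1.7241.
s_N/(n + δ)_N = 0.15/0.128 = 1.1719; s_U/(n + δ)_U = 0.27/0.128 = 2.1094.
Ratio = (1.1719/2.1094)^1.7241 = 0.5556^1.7241 ≈ 0.3630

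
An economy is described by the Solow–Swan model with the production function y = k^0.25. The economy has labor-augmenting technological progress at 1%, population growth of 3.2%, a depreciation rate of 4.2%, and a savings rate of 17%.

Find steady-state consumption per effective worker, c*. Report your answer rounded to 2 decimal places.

At the steady state, Δk = 0, so s·k^α = (n + g + δ)·k.
Rearranging, k^(1−α) = s / (n + g + δ).
k^0.75 = 0.17 / (0.032 + 0.010 + 0.042) = 0.17 / 0.084 = 2.0238
k* = 2.0238^(1/0.75) ≈ 2.5599
y* = (k*)^α = 2.5599^0.25 ≈ 1.2649
c* = (1 − s)·y* = (1 − 0.17) × 1.2649 ≈ 1.0499

c* ≈ 1.05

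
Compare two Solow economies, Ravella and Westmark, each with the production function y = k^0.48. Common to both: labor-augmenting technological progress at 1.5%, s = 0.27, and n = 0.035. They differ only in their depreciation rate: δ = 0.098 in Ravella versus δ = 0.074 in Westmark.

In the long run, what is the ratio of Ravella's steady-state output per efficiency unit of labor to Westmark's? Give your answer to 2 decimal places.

Steady-state y* = [s/(n + g + δ)]^(α/(1−α)), so the ratio is [ (s_R/(n + g + δ)_R) / (s_W/(n + g + δ)_W) ]^0.9231.
s_R/(n + g + δ)_R = 0.27/0.148 = 1.8243; s_W/(n + g + δ)_W = 0.27/0.124 = 2.1774.
Ratio = (1.8243/2.1774)^0.9231 = 0.8378^0.9231 ≈ 0.8493

y*_R / y*_W ≈ 0.85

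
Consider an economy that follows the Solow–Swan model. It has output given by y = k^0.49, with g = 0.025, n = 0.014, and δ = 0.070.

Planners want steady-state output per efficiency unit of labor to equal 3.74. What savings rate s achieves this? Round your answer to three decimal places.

s ≈ 0.430

In steady state, investment equals break-even investment: s·k^α = (n + g + δ)·k.
Since y* = [s/(n + g + δ)]^(α/(1−α)), we have s/(n + g + δ) = (y*)^((1−α)/α) = 3.74^1.0408 = 3.9468.
Therefore s = 3.9468 × (n + g + δ) = 3.9468 × 0.109 = 0.4302.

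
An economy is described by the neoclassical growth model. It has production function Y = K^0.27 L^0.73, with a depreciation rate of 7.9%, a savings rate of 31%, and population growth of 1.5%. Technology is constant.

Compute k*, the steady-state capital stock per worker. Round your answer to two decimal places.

k* = 5.13

At the steady state, Δk = 0, so s·k^α = (n + δ)·k.
Rearranging, k^(1−α) = s / (n + δ).
k^0.73 = 0.31 / (0.015 + 0.079) = 0.31 / 0.094 = 3.2979
k* = 3.2979^(1/0.73) ≈ 5.1276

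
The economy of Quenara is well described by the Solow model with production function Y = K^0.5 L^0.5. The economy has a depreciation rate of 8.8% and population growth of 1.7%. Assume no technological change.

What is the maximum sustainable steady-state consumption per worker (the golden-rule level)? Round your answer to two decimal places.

At the golden rule, f'(k) = n + δ, so α·k^(α−1) = n + δ and k_gold = (α/(n + δ))^(1/(1−α)).
k_gold = (0.5/0.105)^(1/0.5) = 4.7619^2 ≈ 22.6757
c_gold = f(k_gold) − (n + δ)·k_gold = 4.7619 − 0.105×22.6757 ≈ 2.3810

c_gold ≈ 2.38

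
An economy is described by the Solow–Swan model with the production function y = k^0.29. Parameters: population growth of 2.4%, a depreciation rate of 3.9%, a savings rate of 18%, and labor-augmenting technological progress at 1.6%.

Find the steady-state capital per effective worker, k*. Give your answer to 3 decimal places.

k* ≈ 3.190

In steady state, investment equals break-even investment: s·k^α = (n + g + δ)·k.
Rearranging, k^(1−α) = s / (n + g + δ).
k^0.71 = 0.18 / (0.024 + 0.016 + 0.039) = 0.18 / 0.079 = 2.2785
k* = 2.2785^(1/0.71) ≈ 3.1896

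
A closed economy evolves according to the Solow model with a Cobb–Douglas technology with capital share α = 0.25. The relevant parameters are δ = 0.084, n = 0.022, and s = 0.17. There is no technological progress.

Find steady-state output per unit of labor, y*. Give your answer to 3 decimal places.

y* ≈ 1.171

Steady state requires s·f(k) = (n + δ)·k, i.e. s·k^α = (n + δ)·k.
Rearranging, k^(1−α) = s / (n + δ).
k^0.75 = 0.17 / (0.022 + 0.084) = 0.17 / 0.106 = 1.6038
k* = 1.6038^(1/0.75) ≈ 1.8773
y* = (k*)^α = 1.8773^0.25 ≈ 1.1705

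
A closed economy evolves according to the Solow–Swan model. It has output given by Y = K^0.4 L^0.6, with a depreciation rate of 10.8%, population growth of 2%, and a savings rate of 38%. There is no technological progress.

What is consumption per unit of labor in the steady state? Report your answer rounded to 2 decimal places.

In steady state, investment equals break-even investment: s·k^α = (n + δ)·k.
Dividing both sides by k: k^(1−α) = s / (n + δ).
k^0.6 = 0.38 / (0.020 + 0.108) = 0.38 / 0.128 = 2.9688
k* = 2.9688^(1/0.6) ≈ 6.1325
y* = (k*)^α = 6.1325^0.4 ≈ 2.0656
c* = (1 − s)·y* = (1 − 0.38) × 2.0656 ≈ 1.2807

c* ≈ 1.28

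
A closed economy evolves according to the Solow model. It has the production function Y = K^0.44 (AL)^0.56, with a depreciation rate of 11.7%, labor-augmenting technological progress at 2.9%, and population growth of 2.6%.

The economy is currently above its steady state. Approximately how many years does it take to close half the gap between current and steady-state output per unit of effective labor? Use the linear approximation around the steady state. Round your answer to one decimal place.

Near the steady state the convergence rate is λ = (1 − α)(n + g + δ).
λ = (1 − 0.44) × 0.172 = 0.56 × 0.172 = 0.09632
Half-life = ln 2 / λ = 0.6931 / 0.09632 ≈ 7.20 years

t_½ ≈ 7.2 years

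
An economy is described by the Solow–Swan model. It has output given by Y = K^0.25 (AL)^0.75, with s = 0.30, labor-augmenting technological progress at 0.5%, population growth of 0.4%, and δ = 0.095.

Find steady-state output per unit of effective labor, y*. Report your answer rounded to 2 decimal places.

Steady state requires s·f(k) = (n + g + δ)·k, i.e. s·k^α = (n + g + δ)·k.
Rearranging, k^(1−α) = s / (n + g + δ).
k^0.75 = 0.30 / (0.004 + 0.005 + 0.095) = 0.30 / 0.104 = 2.8846
k* = 2.8846^(1/0.75) ≈ 4.1063
y* = (k*)^α = 4.1063^0.25 ≈ 1.4235

y* = 1.42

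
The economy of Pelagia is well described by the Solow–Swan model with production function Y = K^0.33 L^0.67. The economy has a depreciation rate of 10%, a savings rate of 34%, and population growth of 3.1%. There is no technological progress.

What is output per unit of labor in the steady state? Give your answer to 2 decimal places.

y* = 1.60

At the steady state, Δk = 0, so s·k^α = (n + δ)·k.
Dividing both sides by k: k^(1−α) = s / (n + δ).
k^0.67 = 0.34 / (0.031 + 0.100) = 0.34 / 0.131 = 2.5954
k* = 2.5954^(1/0.67) ≈ 4.1516
y* = (k*)^α = 4.1516^0.33 ≈ 1.5996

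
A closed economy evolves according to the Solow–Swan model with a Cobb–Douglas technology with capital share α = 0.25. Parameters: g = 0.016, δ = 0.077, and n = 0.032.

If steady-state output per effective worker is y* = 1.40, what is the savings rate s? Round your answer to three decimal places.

At the steady state, Δk = 0, so s·k^α = (n + g + δ)·k.
Since y* = [s/(n + g + δ)]^(α/(1−α)), we have s/(n + g + δ) = (y*)^((1−α)/α) = 1.40^3 = 2.7440.
Therefore s = 2.7440 × (n + g + δ) = 2.7440 × 0.125 = 0.3430.

s ≈ 0.343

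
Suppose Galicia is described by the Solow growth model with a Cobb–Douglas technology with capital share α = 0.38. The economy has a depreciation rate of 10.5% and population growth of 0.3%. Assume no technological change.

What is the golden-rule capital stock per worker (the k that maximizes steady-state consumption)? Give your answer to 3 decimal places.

k_gold ≈ 7.607

The golden rule sets f'(k) = n + δ, i.e. α·k^(α−1) = n + δ.
So k^(1−α) = α / (n + δ) = 0.38 / 0.108 = 3.5185.
k_gold = 3.5185^(1/0.62) ≈ 7.6071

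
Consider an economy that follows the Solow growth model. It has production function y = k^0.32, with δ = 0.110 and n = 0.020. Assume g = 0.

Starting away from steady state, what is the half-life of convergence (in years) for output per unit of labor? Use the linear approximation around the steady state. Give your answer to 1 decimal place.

Near the steady state the convergence rate is λ = (1 − α)(n + δ).
λ = (1 − 0.32) × 0.130 = 0.68 × 0.130 = 0.0884
Half-life = ln 2 / λ = 0.6931 / 0.0884 ≈ 7.84 years

half-life ≈ 7.8 years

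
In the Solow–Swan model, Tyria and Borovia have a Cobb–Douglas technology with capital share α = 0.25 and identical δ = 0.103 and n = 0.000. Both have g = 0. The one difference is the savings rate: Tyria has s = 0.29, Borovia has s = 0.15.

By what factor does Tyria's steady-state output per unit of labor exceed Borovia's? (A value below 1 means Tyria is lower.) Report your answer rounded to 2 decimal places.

ratio ≈ 1.25

Steady-state y* = [s/(n + δ)]^(α/(1−α)), so the ratio is [ (s_T/(n + δ)_T) / (s_B/(n + δ)_B) ]^0.3333.
s_T/(n + δ)_T = 0.29/0.103 = 2.8155; s_B/(n + δ)_B = 0.15/0.103 = 1.4563.
Ratio = (2.8155/1.4563)^0.3333 = 1.9333^0.3333 ≈ 1.2457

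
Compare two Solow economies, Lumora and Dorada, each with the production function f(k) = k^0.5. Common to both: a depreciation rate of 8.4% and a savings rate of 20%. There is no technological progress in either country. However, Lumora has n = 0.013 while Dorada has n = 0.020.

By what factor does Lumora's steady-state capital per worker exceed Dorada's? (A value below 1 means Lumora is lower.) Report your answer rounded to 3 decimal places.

Steady-state k* = [s/(n + δ)]^(1/(1−α)), so the ratio is [ (s_L/(n + δ)_L) / (s_D/(n + δ)_D) ]^2.
s_L/(n + δ)_L = 0.20/0.097 = 2.0619; s_D/(n + δ)_D = 0.20/0.104 = 1.9231.
Ratio = (2.0619/1.9231)^2 = 1.0722^2 ≈ 1.1496

ratio ≈ 1.150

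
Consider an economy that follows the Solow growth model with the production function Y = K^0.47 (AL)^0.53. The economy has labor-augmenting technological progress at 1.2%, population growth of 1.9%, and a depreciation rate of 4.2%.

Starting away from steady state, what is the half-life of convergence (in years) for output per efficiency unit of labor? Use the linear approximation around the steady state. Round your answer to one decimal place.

Near the steady state the convergence rate is λ = (1 − α)(n + g + δ).
λ = (1 − 0.47) × 0.073 = 0.53 × 0.073 = 0.03869
Half-life = ln 2 / λ = 0.6931 / 0.03869 ≈ 17.91 years

about 17.9 years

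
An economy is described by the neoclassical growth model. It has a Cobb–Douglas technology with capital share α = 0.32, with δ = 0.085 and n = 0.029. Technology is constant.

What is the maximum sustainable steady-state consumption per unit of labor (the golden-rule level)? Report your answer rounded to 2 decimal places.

c_gold ≈ 1.11

At the golden rule, f'(k) = n + δ, so α·k^(α−1) = n + δ and k_gold = (α/(n + δ))^(1/(1−α)).
k_gold = (0.32/0.114)^(1/0.68) = 2.8070^1.4706 ≈ 4.5623
c_gold = f(k_gold) − (n + δ)·k_gold = 1.6253 − 0.114×4.5623 ≈ 1.1052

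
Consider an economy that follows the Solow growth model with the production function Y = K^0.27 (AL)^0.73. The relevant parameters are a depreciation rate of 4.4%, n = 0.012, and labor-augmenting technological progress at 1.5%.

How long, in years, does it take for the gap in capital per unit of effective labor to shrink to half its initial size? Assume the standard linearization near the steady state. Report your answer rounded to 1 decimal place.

about 13.4 years

Near the steady state the convergence rate is λ = (1 − α)(n + g + δ).
λ = (1 − 0.27) × 0.071 = 0.73 × 0.071 = 0.05183
Half-life = ln 2 / λ = 0.6931 / 0.05183 ≈ 13.37 years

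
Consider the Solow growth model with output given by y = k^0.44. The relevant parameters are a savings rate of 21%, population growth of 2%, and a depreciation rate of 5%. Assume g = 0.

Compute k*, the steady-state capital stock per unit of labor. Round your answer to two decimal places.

k* ≈ 7.11

In steady state, investment equals break-even investment: s·k^α = (n + δ)·k.
Rearranging, k^(1−α) = s / (n + δ).
k^0.56 = 0.21 / (0.020 + 0.050) = 0.21 / 0.070 = 3.0000
k* = 3.0000^(1/0.56) ≈ 7.1122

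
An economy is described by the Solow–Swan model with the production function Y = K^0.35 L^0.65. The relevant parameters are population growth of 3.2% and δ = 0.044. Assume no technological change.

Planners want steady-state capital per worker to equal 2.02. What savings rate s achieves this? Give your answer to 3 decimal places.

s ≈ 0.120

At the steady state, Δk = 0, so s·k^α = (n + δ)·k.
So s / (n + δ) = (k*)^(1−α) = 2.02^0.65 = 1.5794.
Therefore s = 1.5794 × (n + δ) = 1.5794 × 0.076 = 0.1200.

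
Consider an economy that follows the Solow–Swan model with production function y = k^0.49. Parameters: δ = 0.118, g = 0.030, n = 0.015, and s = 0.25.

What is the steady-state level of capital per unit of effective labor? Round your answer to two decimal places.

At the steady state, Δk = 0, so s·k^α = (n + g + δ)·k.
Dividing both sides by k: k^(1−α) = s / (n + g + δ).
k^0.51 = 0.25 / (0.015 + 0.030 + 0.118) = 0.25 / 0.163 = 1.5337
k* = 1.5337^(1/0.51) ≈ 2.3131

k* ≈ 2.31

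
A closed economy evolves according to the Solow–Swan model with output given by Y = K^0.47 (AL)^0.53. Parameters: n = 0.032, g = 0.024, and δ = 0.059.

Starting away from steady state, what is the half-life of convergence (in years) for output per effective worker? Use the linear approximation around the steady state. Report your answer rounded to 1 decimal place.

Near the steady state the convergence rate is λ = (1 − α)(n + g + δ).
λ = (1 − 0.47) × 0.115 = 0.53 × 0.115 = 0.06095
Half-life = ln 2 / λ = 0.6931 / 0.06095 ≈ 11.37 years

half-life ≈ 11.4 years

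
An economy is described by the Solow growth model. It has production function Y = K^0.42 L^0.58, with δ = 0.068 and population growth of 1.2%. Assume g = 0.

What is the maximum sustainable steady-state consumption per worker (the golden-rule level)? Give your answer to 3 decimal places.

c_gold ≈ 1.927

At the golden rule, f'(k) = n + δ, so α·k^(α−1) = n + δ and k_gold = (α/(n + δ))^(1/(1−α)).
k_gold = (0.42/0.080)^(1/0.58) = 5.2500^1.7241 ≈ 17.4432
c_gold = f(k_gold) − (n + δ)·k_gold = 3.3226 − 0.080×17.4432 ≈ 1.9271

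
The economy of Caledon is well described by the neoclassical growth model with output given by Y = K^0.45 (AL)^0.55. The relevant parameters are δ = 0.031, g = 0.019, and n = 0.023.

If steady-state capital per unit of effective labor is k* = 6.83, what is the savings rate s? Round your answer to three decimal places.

s ≈ 0.210

At the steady state, Δk = 0, so s·k^α = (n + g + δ)·k.
So s / (n + g + δ) = (k*)^(1−α) = 6.83^0.55 = 2.8769.
Therefore s = 2.8769 × (n + g + δ) = 2.8769 × 0.073 = 0.2100.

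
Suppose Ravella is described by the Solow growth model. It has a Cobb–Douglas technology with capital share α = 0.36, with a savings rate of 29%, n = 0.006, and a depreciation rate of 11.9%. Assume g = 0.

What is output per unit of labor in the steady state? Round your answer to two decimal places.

y* ≈ 1.61

Steady state requires s·f(k) = (n + δ)·k, i.e. s·k^α = (n + δ)·k.
Rearranging, k^(1−α) = s / (n + δ).
k^0.64 = 0.29 / (0.006 + 0.119) = 0.29 / 0.125 = 2.3200
k* = 2.3200^(1/0.64) ≈ 3.7246
y* = (k*)^α = 3.7246^0.36 ≈ 1.6054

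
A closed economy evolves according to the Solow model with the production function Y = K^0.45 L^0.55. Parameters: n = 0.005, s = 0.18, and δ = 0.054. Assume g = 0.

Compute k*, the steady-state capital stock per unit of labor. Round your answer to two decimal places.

In steady state, investment equals break-even investment: s·k^α = (n + δ)·k.
Rearranging, k^(1−α) = s / (n + δ).
k^0.55 = 0.18 / (0.005 + 0.054) = 0.18 / 0.059 = 3.0508
k* = 3.0508^(1/0.55) ≈ 7.5989

k* = 7.60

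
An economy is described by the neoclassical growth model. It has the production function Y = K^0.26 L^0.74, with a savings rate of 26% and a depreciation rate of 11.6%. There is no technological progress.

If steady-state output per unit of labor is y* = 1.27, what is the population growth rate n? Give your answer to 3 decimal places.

n ≈ 0.016

Steady state requires s·f(k) = (n + δ)·k, i.e. s·k^α = (n + δ)·k.
Since y* = [s/(n + δ)]^(α/(1−α)), we have s/(n + δ) = (y*)^((1−α)/α) = 1.27^2.8462 = 1.9745.
Therefore n + δ = s / 1.9745 = 0.26 / 1.9745 = 0.1317, so n = 0.1317 − 0.116 = 0.0157.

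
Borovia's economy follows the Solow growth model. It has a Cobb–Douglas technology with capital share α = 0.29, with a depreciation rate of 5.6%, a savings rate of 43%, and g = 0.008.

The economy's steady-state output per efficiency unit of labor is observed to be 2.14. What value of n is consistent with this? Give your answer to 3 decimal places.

In steady state, investment equals break-even investment: s·k^α = (n + g + δ)·k.
Since y* = [s/(n + g + δ)]^(α/(1−α)), we have s/(n + g + δ) = (y*)^((1−α)/α) = 2.14^2.4483 = 6.4410.
Therefore n + g + δ = s / 6.4410 = 0.43 / 6.4410 = 0.0668, so n = 0.0668 − 0.064 = 0.0028.

n ≈ 0.003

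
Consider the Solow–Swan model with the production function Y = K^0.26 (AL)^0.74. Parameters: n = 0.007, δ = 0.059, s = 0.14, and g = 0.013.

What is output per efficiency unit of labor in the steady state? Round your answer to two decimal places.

At the steady state, Δk = 0, so s·k^α = (n + g + δ)·k.
Dividing both sides by k: k^(1−α) = s / (n + g + δ).
k^0.74 = 0.14 / (0.007 + 0.013 + 0.059) = 0.14 / 0.079 = 1.7722
k* = 1.7722^(1/0.74) ≈ 2.1668
y* = (k*)^α = 2.1668^0.26 ≈ 1.2227

y* = 1.22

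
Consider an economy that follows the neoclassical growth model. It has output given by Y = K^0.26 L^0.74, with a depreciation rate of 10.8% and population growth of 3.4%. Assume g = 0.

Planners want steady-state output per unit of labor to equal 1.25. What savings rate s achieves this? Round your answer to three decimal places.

Steady state requires s·f(k) = (n + δ)·k, i.e. s·k^α = (n + δ)·k.
Since y* = [s/(n + δ)]^(α/(1−α)), we have s/(n + δ) = (y*)^((1−α)/α) = 1.25^2.8462 = 1.8872.
Therefore s = 1.8872 × (n + δ) = 1.8872 × 0.142 = 0.2680.

s ≈ 0.268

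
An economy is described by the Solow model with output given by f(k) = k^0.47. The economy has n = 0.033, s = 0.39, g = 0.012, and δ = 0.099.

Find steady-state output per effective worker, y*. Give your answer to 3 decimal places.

At the steady state, Δk = 0, so s·k^α = (n + g + δ)·k.
Dividing both sides by k: k^(1−α) = s / (n + g + δ).
k^0.53 = 0.39 / (0.033 + 0.012 + 0.099) = 0.39 / 0.144 = 2.7083
k* = 2.7083^(1/0.53) ≈ 6.5525
y* = (k*)^α = 6.5525^0.47 ≈ 2.4194

y* ≈ 2.419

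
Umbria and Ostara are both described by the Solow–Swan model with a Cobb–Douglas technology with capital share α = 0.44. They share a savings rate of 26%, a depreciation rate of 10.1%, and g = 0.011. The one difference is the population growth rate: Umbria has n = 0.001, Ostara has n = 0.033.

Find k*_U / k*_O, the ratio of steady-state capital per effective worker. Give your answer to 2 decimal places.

Steady-state k* = [s/(n + g + δ)]^(1/(1−α)), so the ratio is [ (s_U/(n + g + δ)_U) / (s_O/(n + g + δ)_O) ]^1.7857.
s_U/(n + g + δ)_U = 0.26/0.113 = 2.3009; s_O/(n + g + δ)_O = 0.26/0.145 = 1.7931.
Ratio = (2.3009/1.7931)^1.7857 = 1.2832^1.7857 ≈ 1.5609

k*_U / k*_O ≈ 1.56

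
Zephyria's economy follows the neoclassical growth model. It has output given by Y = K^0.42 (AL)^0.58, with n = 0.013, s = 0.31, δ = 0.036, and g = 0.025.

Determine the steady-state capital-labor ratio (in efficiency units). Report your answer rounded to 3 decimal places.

k* ≈ 11.821

At the steady state, Δk = 0, so s·k^α = (n + g + δ)·k.
Rearranging, k^(1−α) = s / (n + g + δ).
k^0.58 = 0.31 / (0.013 + 0.025 + 0.036) = 0.31 / 0.074 = 4.1892
k* = 4.1892^(1/0.58) ≈ 11.8206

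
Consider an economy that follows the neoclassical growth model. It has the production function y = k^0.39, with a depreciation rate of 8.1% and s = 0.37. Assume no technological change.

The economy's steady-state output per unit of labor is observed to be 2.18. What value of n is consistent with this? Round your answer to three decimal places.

At the steady state, Δk = 0, so s·k^α = (n + δ)·k.
Since y* = [s/(n + δ)]^(α/(1−α)), we have s/(n + δ) = (y*)^((1−α)/α) = 2.18^1.5641 = 3.3836.
Therefore n + δ = s / 3.3836 = 0.37 / 3.3836 = 0.1094, so n = 0.1094 − 0.081 = 0.0284.

n ≈ 0.028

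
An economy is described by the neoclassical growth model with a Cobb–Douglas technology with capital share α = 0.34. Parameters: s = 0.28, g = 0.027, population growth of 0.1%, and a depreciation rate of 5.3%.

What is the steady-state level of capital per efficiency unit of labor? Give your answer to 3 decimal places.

In steady state, investment equals break-even investment: s·k^α = (n + g + δ)·k.
Dividing both sides by k: k^(1−α) = s / (n + g + δ).
k^0.66 = 0.28 / (0.001 + 0.027 + 0.053) = 0.28 / 0.081 = 3.4568
k* = 3.4568^(1/0.66) ≈ 6.5490

k* ≈ 6.549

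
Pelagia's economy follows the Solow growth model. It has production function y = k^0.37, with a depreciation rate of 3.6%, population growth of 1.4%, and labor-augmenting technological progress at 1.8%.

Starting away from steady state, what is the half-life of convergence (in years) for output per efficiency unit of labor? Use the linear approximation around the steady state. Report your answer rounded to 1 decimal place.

about 16.2 years

Near the steady state the convergence rate is λ = (1 − α)(n + g + δ).
λ = (1 − 0.37) × 0.068 = 0.63 × 0.068 = 0.04284
Half-life = ln 2 / λ = 0.6931 / 0.04284 ≈ 16.18 years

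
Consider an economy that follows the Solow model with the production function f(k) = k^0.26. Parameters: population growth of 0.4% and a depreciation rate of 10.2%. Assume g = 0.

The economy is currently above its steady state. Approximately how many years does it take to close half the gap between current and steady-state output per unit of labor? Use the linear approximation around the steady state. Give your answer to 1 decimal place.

Near the steady state the convergence rate is λ = (1 − α)(n + δ).
λ = (1 − 0.26) × 0.106 = 0.74 × 0.106 = 0.07844
Half-life = ln 2 / λ = 0.6931 / 0.07844 ≈ 8.84 years

about 8.8 years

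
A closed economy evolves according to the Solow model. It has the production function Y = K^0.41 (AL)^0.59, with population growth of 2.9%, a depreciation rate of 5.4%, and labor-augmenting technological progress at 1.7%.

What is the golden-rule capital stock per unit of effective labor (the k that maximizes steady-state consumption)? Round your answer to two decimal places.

The golden rule sets f'(k) = n + g + δ, i.e. α·k^(α−1) = n + g + δ.
So k^(1−α) = α / (n + g + δ) = 0.41 / 0.100 = 4.1000.
k_gold = 4.1000^(1/0.59) ≈ 10.9299

k_gold ≈ 10.93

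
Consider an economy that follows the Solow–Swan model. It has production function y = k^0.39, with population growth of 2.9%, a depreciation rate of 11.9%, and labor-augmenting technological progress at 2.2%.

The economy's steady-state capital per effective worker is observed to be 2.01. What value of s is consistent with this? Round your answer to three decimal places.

In steady state, investment equals break-even investment: s·k^α = (n + g + δ)·k.
So s / (n + g + δ) = (k*)^(1−α) = 2.01^0.61 = 1.5309.
Therefore s = 1.5309 × (n + g + δ) = 1.5309 × 0.170 = 0.2603.

s ≈ 0.260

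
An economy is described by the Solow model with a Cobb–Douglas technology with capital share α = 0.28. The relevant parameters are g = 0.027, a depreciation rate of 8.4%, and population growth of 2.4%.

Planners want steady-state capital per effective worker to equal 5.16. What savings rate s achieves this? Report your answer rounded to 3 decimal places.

In steady state, investment equals break-even investment: s·k^α = (n + g + δ)·k.
So s / (n + g + δ) = (k*)^(1−α) = 5.16^0.72 = 3.2592.
Therefore s = 3.2592 × (n + g + δ) = 3.2592 × 0.135 = 0.4400.

s ≈ 0.440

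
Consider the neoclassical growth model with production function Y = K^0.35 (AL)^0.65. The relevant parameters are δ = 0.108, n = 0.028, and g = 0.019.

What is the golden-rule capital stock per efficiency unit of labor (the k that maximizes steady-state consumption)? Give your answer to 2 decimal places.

The golden rule sets f'(k) = n + g + δ, i.e. α·k^(α−1) = n + g + δ.
So k^(1−α) = α / (n + g + δ) = 0.35 / 0.155 = 2.2581.
k_gold = 2.2581^(1/0.65) ≈ 3.5012

k_gold ≈ 3.50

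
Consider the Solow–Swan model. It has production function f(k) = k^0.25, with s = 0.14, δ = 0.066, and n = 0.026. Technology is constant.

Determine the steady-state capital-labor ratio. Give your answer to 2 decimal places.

Steady state requires s·f(k) = (n + δ)·k, i.e. s·k^α = (n + δ)·k.
Rearranging, k^(1−α) = s / (n + δ).
k^0.75 = 0.14 / (0.026 + 0.066) = 0.14 / 0.092 = 1.5217
k* = 1.5217^(1/0.75) ≈ 1.7503

k* ≈ 1.75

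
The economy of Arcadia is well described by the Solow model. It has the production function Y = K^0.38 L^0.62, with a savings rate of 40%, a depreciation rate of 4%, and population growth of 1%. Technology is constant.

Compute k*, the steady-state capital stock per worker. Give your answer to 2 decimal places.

Steady state requires s·f(k) = (n + δ)·k, i.e. s·k^α = (n + δ)·k.
Rearranging, k^(1−α) = s / (n + δ).
k^0.62 = 0.40 / (0.010 + 0.040) = 0.40 / 0.050 = 8.0000
k* = 8.0000^(1/0.62) ≈ 28.6152

k* ≈ 28.62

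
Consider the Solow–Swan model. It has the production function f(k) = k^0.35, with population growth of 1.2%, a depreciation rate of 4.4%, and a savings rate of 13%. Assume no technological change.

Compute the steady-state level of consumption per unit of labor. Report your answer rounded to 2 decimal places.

c* = 1.37

At the steady state, Δk = 0, so s·k^α = (n + δ)·k.
Dividing both sides by k: k^(1−α) = s / (n + δ).
k^0.65 = 0.13 / (0.012 + 0.044) = 0.13 / 0.056 = 2.3214
k* = 2.3214^(1/0.65) ≈ 3.6534
y* = (k*)^α = 3.6534^0.35 ≈ 1.5738
c* = (1 − s)·y* = (1 − 0.13) × 1.5738 ≈ 1.3692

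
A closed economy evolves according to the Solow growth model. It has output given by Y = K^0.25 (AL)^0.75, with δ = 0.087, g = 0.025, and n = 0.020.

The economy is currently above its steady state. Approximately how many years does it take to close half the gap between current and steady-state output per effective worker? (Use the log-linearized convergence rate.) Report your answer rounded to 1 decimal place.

Near the steady state the convergence rate is λ = (1 − α)(n + g + δ).
λ = (1 − 0.25) × 0.132 = 0.75 × 0.132 = 0.0990
Half-life = ln 2 / λ = 0.6931 / 0.0990 ≈ 7.00 years

t_½ ≈ 7.0 years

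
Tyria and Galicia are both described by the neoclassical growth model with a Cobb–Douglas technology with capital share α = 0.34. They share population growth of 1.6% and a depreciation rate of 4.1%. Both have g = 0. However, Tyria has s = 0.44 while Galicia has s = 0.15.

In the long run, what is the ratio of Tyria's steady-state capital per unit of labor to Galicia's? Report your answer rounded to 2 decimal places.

k*_T / k*_G ≈ 5.11

Steady-state k* = [s/(n + δ)]^(1/(1−α)), so the ratio is [ (s_T/(n + δ)_T) / (s_G/(n + δ)_G) ]^1.5152.
s_T/(n + δ)_T = 0.44/0.057 = 7.7193; s_G/(n + δ)_G = 0.15/0.057 = 2.6316.
Ratio = (7.7193/2.6316)^1.5152 = 2.9333^1.5152 ≈ 5.1067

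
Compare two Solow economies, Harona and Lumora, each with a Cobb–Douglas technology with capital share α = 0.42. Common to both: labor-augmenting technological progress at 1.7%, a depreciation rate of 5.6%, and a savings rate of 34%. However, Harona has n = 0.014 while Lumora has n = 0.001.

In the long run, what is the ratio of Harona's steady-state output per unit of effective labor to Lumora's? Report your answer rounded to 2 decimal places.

Steady-state y* = [s/(n + g + δ)]^(α/(1−α)), so the ratio is [ (s_H/(n + g + δ)_H) / (s_L/(n + g + δ)_L) ]^0.7241.
s_H/(n + g + δ)_H = 0.34/0.087 = 3.9080; s_L/(n + g + δ)_L = 0.34/0.074 = 4.5946.
Ratio = (3.9080/4.5946)^0.7241 = 0.8506^0.7241 ≈ 0.8894

y*_H / y*_L ≈ 0.89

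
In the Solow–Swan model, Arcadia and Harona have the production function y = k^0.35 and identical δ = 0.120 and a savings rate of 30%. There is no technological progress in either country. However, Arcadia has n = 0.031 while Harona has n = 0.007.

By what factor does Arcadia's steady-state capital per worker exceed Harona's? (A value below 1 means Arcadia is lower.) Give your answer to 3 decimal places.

Steady-state k* = [s/(n + δ)]^(1/(1−α)), so the ratio is [ (s_A/(n + δ)_A) / (s_H/(n + δ)_H) ]^1.5385.
s_A/(n + δ)_A = 0.30/0.151 = 1.9868; s_H/(n + δ)_H = 0.30/0.127 = 2.3622.
Ratio = (1.9868/2.3622)^1.5385 = 0.8411^1.5385 ≈ 0.7663

ratio ≈ 0.766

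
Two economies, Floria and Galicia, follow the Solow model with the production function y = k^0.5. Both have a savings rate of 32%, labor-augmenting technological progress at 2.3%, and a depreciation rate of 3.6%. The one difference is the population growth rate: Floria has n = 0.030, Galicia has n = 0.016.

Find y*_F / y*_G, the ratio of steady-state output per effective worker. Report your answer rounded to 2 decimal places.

Steady-state y* = [s/(n + g + δ)]^(α/(1−α)), so the ratio is [ (s_F/(n + g + δ)_F) / (s_G/(n + g + δ)_G) ]^1.
s_F/(n + g + δ)_F = 0.32/0.089 = 3.5955; s_G/(n + g + δ)_G = 0.32/0.075 = 4.2667.
Ratio = (3.5955/4.2667)^1 = 0.8427^1 ≈ 0.8427

y*_F / y*_G ≈ 0.84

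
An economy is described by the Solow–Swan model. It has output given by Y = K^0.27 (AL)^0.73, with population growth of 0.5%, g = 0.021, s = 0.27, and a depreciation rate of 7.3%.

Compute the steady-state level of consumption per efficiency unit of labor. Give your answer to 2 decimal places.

c* ≈ 1.06

In steady state, investment equals break-even investment: s·k^α = (n + g + δ)·k.
Dividing both sides by k: k^(1−α) = s / (n + g + δ).
k^0.73 = 0.27 / (0.005 + 0.021 + 0.073) = 0.27 / 0.099 = 2.7273
k* = 2.7273^(1/0.73) ≈ 3.9527
y* = (k*)^α = 3.9527^0.27 ≈ 1.4493
c* = (1 − s)·y* = (1 − 0.27) × 1.4493 ≈ 1.0580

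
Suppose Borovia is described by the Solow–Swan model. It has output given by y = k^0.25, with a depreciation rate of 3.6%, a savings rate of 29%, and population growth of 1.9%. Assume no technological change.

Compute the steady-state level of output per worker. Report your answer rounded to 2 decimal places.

y* = 1.74

In steady state, investment equals break-even investment: s·k^α = (n + δ)·k.
Rearranging, k^(1−α) = s / (n + δ).
k^0.75 = 0.29 / (0.019 + 0.036) = 0.29 / 0.055 = 5.2727
k* = 5.2727^(1/0.75) ≈ 9.1772
y* = (k*)^α = 9.1772^0.25 ≈ 1.7405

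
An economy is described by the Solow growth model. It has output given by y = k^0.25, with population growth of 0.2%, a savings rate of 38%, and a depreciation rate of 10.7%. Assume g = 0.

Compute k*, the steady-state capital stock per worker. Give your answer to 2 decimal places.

k* = 5.29

At the steady state, Δk = 0, so s·k^α = (n + δ)·k.
Dividing both sides by k: k^(1−α) = s / (n + δ).
k^0.75 = 0.38 / (0.002 + 0.107) = 0.38 / 0.109 = 3.4862
k* = 3.4862^(1/0.75) ≈ 5.2861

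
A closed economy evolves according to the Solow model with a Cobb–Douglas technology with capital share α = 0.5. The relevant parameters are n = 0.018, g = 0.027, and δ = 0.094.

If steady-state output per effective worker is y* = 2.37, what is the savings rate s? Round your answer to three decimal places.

s ≈ 0.329

At the steady state, Δk = 0, so s·k^α = (n + g + δ)·k.
Since y* = [s/(n + g + δ)]^(α/(1−α)), we have s/(n + g + δ) = (y*)^((1−α)/α) = 2.37^1 = 2.3700.
Therefore s = 2.3700 × (n + g + δ) = 2.3700 × 0.139 = 0.3294.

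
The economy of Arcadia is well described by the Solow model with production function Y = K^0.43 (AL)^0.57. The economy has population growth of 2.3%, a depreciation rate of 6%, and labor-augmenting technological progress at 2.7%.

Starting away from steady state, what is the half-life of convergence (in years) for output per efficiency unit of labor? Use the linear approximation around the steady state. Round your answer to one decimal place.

Near the steady state the convergence rate is λ = (1 − α)(n + g + δ).
λ = (1 − 0.43) × 0.110 = 0.57 × 0.110 = 0.0627
Half-life = ln 2 / λ = 0.6931 / 0.0627 ≈ 11.05 years

about 11.1 years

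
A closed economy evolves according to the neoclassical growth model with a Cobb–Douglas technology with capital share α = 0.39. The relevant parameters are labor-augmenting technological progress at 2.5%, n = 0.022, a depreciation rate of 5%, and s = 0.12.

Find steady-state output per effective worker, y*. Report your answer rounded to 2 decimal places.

Steady state requires s·f(k) = (n + g + δ)·k, i.e. s·k^α = (n + g + δ)·k.
Rearranging, k^(1−α) = s / (n + g + δ).
k^0.61 = 0.12 / (0.022 + 0.025 + 0.050) = 0.12 / 0.097 = 1.2371
k* = 1.2371^(1/0.61) ≈ 1.4174
y* = (k*)^α = 1.4174^0.39 ≈ 1.1457

y* ≈ 1.15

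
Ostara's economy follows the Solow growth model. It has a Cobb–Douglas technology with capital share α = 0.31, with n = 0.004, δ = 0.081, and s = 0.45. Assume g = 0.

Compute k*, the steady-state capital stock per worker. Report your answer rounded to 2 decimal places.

k* ≈ 11.19

Steady state requires s·f(k) = (n + δ)·k, i.e. s·k^α = (n + δ)·k.
Dividing both sides by k: k^(1−α) = s / (n + δ).
k^0.69 = 0.45 / (0.004 + 0.081) = 0.45 / 0.085 = 5.2941
k* = 5.2941^(1/0.69) ≈ 11.1937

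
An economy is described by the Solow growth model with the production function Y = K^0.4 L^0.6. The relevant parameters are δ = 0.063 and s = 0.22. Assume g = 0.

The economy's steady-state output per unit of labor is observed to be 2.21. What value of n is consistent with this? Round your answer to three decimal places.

n ≈ 0.004

At the steady state, Δk = 0, so s·k^α = (n + δ)·k.
Since y* = [s/(n + δ)]^(α/(1−α)), we have s/(n + δ) = (y*)^((1−α)/α) = 2.21^1.5 = 3.2854.
Therefore n + δ = s / 3.2854 = 0.22 / 3.2854 = 0.0670, so n = 0.0670 − 0.063 = 0.0040.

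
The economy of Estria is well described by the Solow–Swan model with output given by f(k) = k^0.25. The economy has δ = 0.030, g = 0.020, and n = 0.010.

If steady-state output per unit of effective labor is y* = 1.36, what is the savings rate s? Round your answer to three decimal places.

s ≈ 0.151

At the steady state, Δk = 0, so s·k^α = (n + g + δ)·k.
Since y* = [s/(n + g + δ)]^(α/(1−α)), we have s/(n + g + δ) = (y*)^((1−α)/α) = 1.36^3 = 2.5155.
Therefore s = 2.5155 × (n + g + δ) = 2.5155 × 0.060 = 0.1509.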